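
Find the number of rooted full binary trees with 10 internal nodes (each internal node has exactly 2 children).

This is counted by the nth Catalan number C_n. Here n = 10.
C_n = (2n)!/(n!(n+1)!), so C_{10} = 20!/(10! x 11!) = C(20,10)/11 = 184756/11.

Final answer: C_{10} = 16796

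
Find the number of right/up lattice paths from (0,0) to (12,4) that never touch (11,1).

Total paths to (12,4): C(16,4) = 1820.
Paths through (11,1): C(12,1) x C(4,3) = 48.
Avoiding (11,1): 1820 - 48.

Final answer: 1772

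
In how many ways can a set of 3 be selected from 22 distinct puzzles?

C(22,3) = 22!/(3! x 19!).

Final answer: \binom{22}{3} = 1540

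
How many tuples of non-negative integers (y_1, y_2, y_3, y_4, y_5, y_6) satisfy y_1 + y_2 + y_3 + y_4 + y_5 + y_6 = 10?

Stars and bars with 10 stars and 5 bars:
C(10+6-1, 6-1) = C(15,5).

Final answer: C(15,5) = 3003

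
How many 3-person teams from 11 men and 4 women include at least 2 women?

Sum over valid woman counts:
C(4,2)C(11,1) = 66
C(4,3)C(11,0) = 4
Total: 66 + 4.

Final answer: 70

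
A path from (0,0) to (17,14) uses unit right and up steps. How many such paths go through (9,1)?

Paths (0,0)->(9,1): C(10,1) = 10.
Paths (9,1)->(17,14): C(21,13) = 203490.
By multiplication principle: 10 x 203490.

Final answer: 2034900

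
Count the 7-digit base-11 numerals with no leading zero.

These are the integers in [11^6, 11^7), so the count is 11^7 - 11^6 = 10 x 11^6.

Final answer: 17715610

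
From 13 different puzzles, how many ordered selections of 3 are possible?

P(13,3) = 13!/(13-3)! = 13!/10!.

Final answer: P(13,3) = 1716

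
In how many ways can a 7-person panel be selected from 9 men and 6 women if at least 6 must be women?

Sum over valid woman counts:
C(6,6)C(9,1).

Final answer: 9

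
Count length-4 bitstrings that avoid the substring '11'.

A valid string ends in 0 (append to any length-(n-1) valid string) or in 01 (append to any length-(n-2) valid string), so a(n) = a(n-1) + a(n-2) with a(1)=2, a(2)=3.
Building up term by term: a(1)=2, a(2)=3, a(3)=5, a(4)=8.

Final answer: 8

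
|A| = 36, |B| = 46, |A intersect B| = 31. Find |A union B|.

|A union B| = |A| + |B| - |A intersect B| = 36 + 46 - 31.

Final answer: 51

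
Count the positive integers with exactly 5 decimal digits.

First digit: 9 choices (1-9). Each of the remaining 4 digits: 10 choices.
Total: 9 x 10^4.

Final answer: 90000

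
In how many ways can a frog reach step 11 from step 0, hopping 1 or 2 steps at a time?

Let f(n) be the number of climbs. Removing the last move (1 or 2 steps) gives f(n) = f(n-1) + f(n-2); base cases f(1)=1, f(2)=2.
Building up term by term: f(1)=1, f(2)=2, f(3)=3, f(4)=5, f(5)=8, f(6)=13, f(7)=21, f(8)=34, f(9)=55, f(10)=89, f(11)=144.

Final answer: 144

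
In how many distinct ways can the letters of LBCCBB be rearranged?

Letters (B:3, C:2, L:1). Total letters: 6.
Permutations = 6!/(3! x 2!).

Final answer: 60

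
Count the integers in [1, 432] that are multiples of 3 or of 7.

Multiples of 3: 144. Multiples of 7: 61. Of both (lcm=21): 20.
By inclusion-exclusion: 144 + 61 - 20.

Final answer: 185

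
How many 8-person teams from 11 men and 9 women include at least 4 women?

Sum over valid woman counts:
C(9,4)C(11,4) = 41580
C(9,5)C(11,3) = 20790
C(9,6)C(11,2) = 4620
C(9,7)C(11,1) = 396
C(9,8)C(11,0) = 9
Total: 41580 + 20790 + 4620 + 396 + 9.

Final answer: 67395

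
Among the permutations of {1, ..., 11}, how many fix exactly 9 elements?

Choose which 9 elements are fixed: C(11,9) = 55.
Derange the remaining 2 using D(j) = (j-1)(D(j-1) + D(j-2)), D(0)=1, D(1)=0: D(2)=1.
Total: 55 x 1.

Final answer: C(11,9) D(2) = 55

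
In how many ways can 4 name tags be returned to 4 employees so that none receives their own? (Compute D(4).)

D(n) = (n-1)(D(n-1) + D(n-2)), D(0)=1, D(1)=0.
D(2) = 1 x (0 + 1) = 1
D(3) = 2 x (1 + 0) = 2
D(4) = 3 x (D(3) + D(2)) = 3 x (2 + 1)

Final answer: D(4) = 9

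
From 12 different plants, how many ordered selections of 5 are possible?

P(12,5) = 12!/(12-5)! = 12!/7!.

Final answer: P(12,5) = 95040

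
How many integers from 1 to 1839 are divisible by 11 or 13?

Multiples of 11: 167. Multiples of 13: 141. Of both (lcm=143): 12.
By inclusion-exclusion: 167 + 141 - 12.

Final answer: 296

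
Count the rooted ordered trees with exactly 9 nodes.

This is a standard Catalan-number count: the answer is C_n. Here n = 9 - 1 = 8.
C_n = C(2n,n)/(n+1), so C_{8} = C(16,8)/9 = 12870/9.

Final answer: C_{8} = 1430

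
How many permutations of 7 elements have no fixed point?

D(n) = (n-1)(D(n-1) + D(n-2)), D(0)=1, D(1)=0.
D(2) = 1 x (0 + 1) = 1
D(3) = 2 x (1 + 0) = 2
D(4) = 3 x (2 + 1) = 9
D(5) = 4 x (9 + 2) = 44
D(6) = 5 x (44 + 9) = 265
D(7) = 6 x (D(6) + D(5)) = 6 x (265 + 44)

Final answer: D(7) = 1854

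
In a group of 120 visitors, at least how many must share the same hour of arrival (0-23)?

There are 24 possible values for hour of arrival (0-23). With 120 visitors and 24 categories, by pigeonhole: ceiling(120/24).

Final answer: 5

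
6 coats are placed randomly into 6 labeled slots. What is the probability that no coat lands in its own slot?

Derangements satisfy D(n) = (n-1)(D(n-1) + D(n-2)), starting from D(0)=1, D(1)=0.
Building up: D(2)=1, D(3)=2, D(4)=9, D(5)=44, D(6)=265.
Total arrangements: 6! = 720.
Probability = D(6)/6! = 53/144.

Final answer: D(6)/6! = 265/720 = 0.368056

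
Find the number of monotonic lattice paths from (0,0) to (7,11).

Each path has 7 right steps and 11 up steps in some order (18 steps total).
Choose which 11 of the 18 steps are up: C(18,11).

Final answer: C(18,11) = 31824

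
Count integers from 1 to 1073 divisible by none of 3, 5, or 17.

|div by 3|=357, |div by 5|=214, |div by 17|=63.
|div by 3&5|=71, |div by 3&17|=21, |div by 5&17|=12, |div by all|=4.
By inclusion-exclusion, divisible by at least one: 357+214+63-71-21-12+4 = 534.
Not divisible by any: 1073 - 534.

Final answer: 539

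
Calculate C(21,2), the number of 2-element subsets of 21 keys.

C(21,2) = 21!/(2! x (21-2)!).

Final answer: C(21,2) = 210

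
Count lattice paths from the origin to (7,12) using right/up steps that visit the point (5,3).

Paths (0,0)->(5,3): C(8,3) = 56.
Paths (5,3)->(7,12): C(11,9) = 55.
By multiplication principle: 56 x 55.

Final answer: 3080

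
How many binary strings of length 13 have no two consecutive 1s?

A valid string ends in 0 (append to any length-(n-1) valid string) or in 01 (append to any length-(n-2) valid string), so a(n) = a(n-1) + a(n-2) with a(1)=2, a(2)=3.
Building up term by term: a(1)=2, a(2)=3, a(3)=5, a(4)=8, a(5)=13, a(6)=21, a(7)=34, a(8)=55, a(9)=89, a(10)=144, a(11)=233, a(12)=377, a(13)=610.

Final answer: 610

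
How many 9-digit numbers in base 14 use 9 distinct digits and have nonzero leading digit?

The leading digit has 13 choices (anything but zero); the next has 13 (anything but the first), then 12, and so on, one fewer each time.
Total: 13 x 13 x 12 x 11 x 10 x 9 x 8 x 7 x 6.

Final answer: 674593920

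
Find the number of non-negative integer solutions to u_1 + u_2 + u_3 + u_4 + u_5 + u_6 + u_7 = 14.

Stars and bars with 14 stars and 6 bars:
C(14+7-1, 7-1) = C(20,6).

Final answer: C(20,6) = 38760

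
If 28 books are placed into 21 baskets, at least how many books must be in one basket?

By the pigeonhole principle: ceiling(28/21).

Final answer: 2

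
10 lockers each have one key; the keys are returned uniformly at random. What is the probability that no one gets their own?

D(n) = (n-1)(D(n-1) + D(n-2)), D(0)=1, D(1)=0.
Building up: D(2)=1, D(3)=2, D(4)=9, D(5)=44, D(6)=265, D(7)=1854, D(8)=14833, D(9)=133496, D(10)=1334961.
Total arrangements: 10! = 3628800.
Probability = D(10)/10! = 16481/44800.

Final answer: D(10)/10! = 1334961/3628800 = 0.367879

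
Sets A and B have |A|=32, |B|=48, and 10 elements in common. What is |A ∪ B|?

|A union B| = |A| + |B| - |A intersect B| = 32 + 48 - 10.

Final answer: 70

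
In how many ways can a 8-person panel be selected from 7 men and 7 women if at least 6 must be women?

Sum over valid woman counts:
C(7,6)C(7,2) = 147
C(7,7)C(7,1) = 7
Total: 147 + 7.

Final answer: 154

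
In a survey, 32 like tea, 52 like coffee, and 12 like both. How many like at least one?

|A union B| = |A| + |B| - |A intersect B| = 32 + 52 - 12.

Final answer: 72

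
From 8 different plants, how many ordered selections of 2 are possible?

P(8,2) = 8!/(8-2)! = 8!/6!.

Final answer: P(8,2) = 56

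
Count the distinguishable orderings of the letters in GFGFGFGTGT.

Letters (F:3, G:5, T:2). Total letters: 10.
Permutations = 10!/(5! x 3! x 2!).

Final answer: 2520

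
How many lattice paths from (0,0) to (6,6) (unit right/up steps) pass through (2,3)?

Paths (0,0)->(2,3): C(5,3) = 10.
Paths (2,3)->(6,6): C(7,3) = 35.
By multiplication principle: 10 x 35.

Final answer: 350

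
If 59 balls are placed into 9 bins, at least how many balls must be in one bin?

By the pigeonhole principle: ceiling(59/9).

Final answer: 7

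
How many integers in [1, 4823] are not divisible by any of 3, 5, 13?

|div by 3|=1607, |div by 5|=964, |div by 13|=371.
|div by 3&5|=321, |div by 3&13|=123, |div by 5&13|=74, |div by all|=24.
By inclusion-exclusion, divisible by at least one: 1607+964+371-321-123-74+24 = 2448.
Not divisible by any: 4823 - 2448.

Final answer: 2375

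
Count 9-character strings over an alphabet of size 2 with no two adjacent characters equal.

Let g(n) count such strings. g(1) = 2, and each valid string of length n-1 extends in 1 ways (any symbol but the last), so g(n) = 1 g(n-1).
Total: g(9) = 2 x 1^8.

Final answer: 2 x 1^{8} = 2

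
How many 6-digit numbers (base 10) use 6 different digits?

First digit: 9 (not 0). Second: 9 (not first). Third: 8, etc.
Total: 9 x 9 x 8 x 7 x 6 x 5.

Final answer: 136080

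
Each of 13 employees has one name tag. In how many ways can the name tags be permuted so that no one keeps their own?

D(n) = (n-1)(D(n-1) + D(n-2)), D(0)=1, D(1)=0.
D(2) = 1 x (0 + 1) = 1
D(3) = 2 x (1 + 0) = 2
D(4) = 3 x (2 + 1) = 9
D(5) = 4 x (9 + 2) = 44
D(6) = 5 x (44 + 9) = 265
D(7) = 6 x (265 + 44) = 1854
D(8) = 7 x (1854 + 265) = 14833
D(9) = 8 x (14833 + 1854) = 133496
D(10) = 9 x (133496 + 14833) = 1334961
D(11) = 10 x (1334961 + 133496) = 14684570
D(12) = 11 x (14684570 + 1334961) = 176214841
D(13) = 12 x (D(12) + D(11)) = 12 x (176214841 + 14684570)

Final answer: D(13) = 2290792932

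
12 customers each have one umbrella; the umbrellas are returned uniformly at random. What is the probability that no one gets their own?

Use the recurrence D(n) = (n-1)(D(n-1) + D(n-2)) with D(0)=1, D(1)=0.
Building up: D(2)=1, D(3)=2, D(4)=9, D(5)=44, D(6)=265, D(7)=1854, D(8)=14833, D(9)=133496, D(10)=1334961, D(11)=14684570, D(12)=176214841.
Total arrangements: 12! = 479001600.
Probability = D(12)/12! = 16019531/43545600.

Final answer: D(12)/12! = 176214841/479001600 = 0.367879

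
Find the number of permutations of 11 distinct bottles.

The number of ways to arrange 11 distinct objects is 11!.

Final answer: 11! = 39916800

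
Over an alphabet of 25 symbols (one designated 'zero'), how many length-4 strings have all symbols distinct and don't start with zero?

First digit: 24 (nonzero). Second: 24 (not first). Third: 23, etc.
Total: 24 x 24 x 23 x 22.

Final answer: 291456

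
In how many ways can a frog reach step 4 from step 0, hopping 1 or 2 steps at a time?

Let f(n) be the number of climbs. Removing the last move (1 or 2 steps) gives f(n) = f(n-1) + f(n-2); base cases f(1)=1, f(2)=2.
Building up term by term: f(1)=1, f(2)=2, f(3)=3, f(4)=5.

Final answer: 5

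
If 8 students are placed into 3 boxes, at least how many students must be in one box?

By the pigeonhole principle: ceiling(8/3).

Final answer: 3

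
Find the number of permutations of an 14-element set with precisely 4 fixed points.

Choose which 4 elements are fixed: C(14,4) = 1001.
Derange the remaining 10 using D(j) = (j-1)(D(j-1) + D(j-2)), D(0)=1, D(1)=0: D(2)=1, D(3)=2, D(4)=9, D(5)=44, D(6)=265, D(7)=1854, D(8)=14833, D(9)=133496, D(10)=1334961.
Total: 1001 x 1334961.

Final answer: C(14,4) D(10) = 1336295961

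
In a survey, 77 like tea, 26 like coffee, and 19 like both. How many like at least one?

|A union B| = |A| + |B| - |A intersect B| = 77 + 26 - 19.

Final answer: 84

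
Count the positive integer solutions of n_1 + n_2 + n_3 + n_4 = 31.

Substitute n'_i = n_i - 1 (so n'_i >= 0). Then sum n'_i = 31 - 4 = 27.
Stars and bars: C(27+4-1, 4-1) = C(30,3).

Final answer: C(30,3) = 4060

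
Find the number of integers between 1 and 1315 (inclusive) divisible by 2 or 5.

Multiples of 2: 657. Multiples of 5: 263. Of both (lcm=10): 131.
By inclusion-exclusion: 657 + 263 - 131.

Final answer: 789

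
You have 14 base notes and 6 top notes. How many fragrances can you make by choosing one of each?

By the multiplication principle: 14 x 6.

Final answer: 84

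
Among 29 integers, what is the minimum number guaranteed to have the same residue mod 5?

There are 5 possible values for residue mod 5. With 29 integers and 5 categories, by pigeonhole: ceiling(29/5).

Final answer: 6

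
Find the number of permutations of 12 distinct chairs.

The number of ways to arrange 12 distinct objects is 12!.

Final answer: 12! = 479001600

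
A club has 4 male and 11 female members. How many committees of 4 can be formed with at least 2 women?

Sum over valid woman counts:
C(11,2)C(4,2) = 330
C(11,3)C(4,1) = 660
C(11,4)C(4,0) = 330
Total: 330 + 660 + 330.

Final answer: 1320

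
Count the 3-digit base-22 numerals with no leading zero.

In base 22, the leading digit has 21 choices (1..21); each of the remaining 2 digits has 22 choices.
Total: 21 x 22^2.

Final answer: 10164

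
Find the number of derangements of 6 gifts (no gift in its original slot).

D(n) = (n-1)(D(n-1) + D(n-2)), D(0)=1, D(1)=0.
D(2) = 1 x (0 + 1) = 1
D(3) = 2 x (1 + 0) = 2
D(4) = 3 x (2 + 1) = 9
D(5) = 4 x (9 + 2) = 44
D(6) = 5 x (D(5) + D(4)) = 5 x (44 + 9)

Final answer: D(6) = 265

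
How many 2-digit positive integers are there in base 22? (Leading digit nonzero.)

In base 22, the leading digit has 21 choices (1..21); each of the remaining 1 digits has 22 choices.
Total: 21 x 22^1.

Final answer: 462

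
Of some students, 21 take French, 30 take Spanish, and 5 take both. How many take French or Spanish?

|A union B| = |A| + |B| - |A intersect B| = 21 + 30 - 5.

Final answer: 46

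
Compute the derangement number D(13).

D(n) = (n-1)(D(n-1) + D(n-2)), D(0)=1, D(1)=0.
D(2) = 1 x (0 + 1) = 1
D(3) = 2 x (1 + 0) = 2
D(4) = 3 x (2 + 1) = 9
D(5) = 4 x (9 + 2) = 44
D(6) = 5 x (44 + 9) = 265
D(7) = 6 x (265 + 44) = 1854
D(8) = 7 x (1854 + 265) = 14833
D(9) = 8 x (14833 + 1854) = 133496
D(10) = 9 x (133496 + 14833) = 1334961
D(11) = 10 x (1334961 + 133496) = 14684570
D(12) = 11 x (14684570 + 1334961) = 176214841
D(13) = 12 x (D(12) + D(11)) = 12 x (176214841 + 14684570)

Final answer: D(13) = 2290792932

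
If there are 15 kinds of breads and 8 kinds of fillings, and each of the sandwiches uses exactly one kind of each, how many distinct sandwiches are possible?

By the multiplication principle: 15 x 8.

Final answer: 120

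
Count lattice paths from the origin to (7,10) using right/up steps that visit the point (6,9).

Paths (0,0)->(6,9): C(15,9) = 5005.
Paths (6,9)->(7,10): C(2,1) = 2.
By multiplication principle: 5005 x 2.

Final answer: 10010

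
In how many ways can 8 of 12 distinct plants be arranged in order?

P(12,8) = 12!/(12-8)! = 12!/4!.

Final answer: P(12,8) = 19958400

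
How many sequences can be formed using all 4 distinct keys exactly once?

The number of ways to arrange 4 distinct objects is 4!.

Final answer: 4! = 24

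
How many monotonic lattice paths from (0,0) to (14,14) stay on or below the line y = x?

Total monotonic paths to (14,14): C(28,14) = 40116600.
Paths that cross above y=x (reflection bijection): C(28,15) = 37442160.
Valid Dyck paths: 40116600 - 37442160.
(These counts are the Catalan numbers.)

Final answer: C_{14} = 2674440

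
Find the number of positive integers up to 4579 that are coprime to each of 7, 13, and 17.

|div by 7|=654, |div by 13|=352, |div by 17|=269.
|div by 7&13|=50, |div by 7&17|=38, |div by 13&17|=20, |div by all|=2.
By inclusion-exclusion, divisible by at least one: 654+352+269-50-38-20+2 = 1169.
Not divisible by any: 4579 - 1169.

Final answer: 3410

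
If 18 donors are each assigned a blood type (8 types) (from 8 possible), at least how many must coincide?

There are 8 possible values for blood type (8 types). With 18 donors and 8 categories, by pigeonhole: ceiling(18/8).

Final answer: 3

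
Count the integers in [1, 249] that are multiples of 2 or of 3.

Multiples of 2: 124. Multiples of 3: 83. Of both (lcm=6): 41.
By inclusion-exclusion: 124 + 83 - 41.

Final answer: 166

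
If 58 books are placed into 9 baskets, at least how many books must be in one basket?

By the pigeonhole principle: ceiling(58/9).

Final answer: 7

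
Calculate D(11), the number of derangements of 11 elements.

Derangements satisfy D(n) = (n-1)(D(n-1) + D(n-2)), starting from D(0)=1, D(1)=0.
Building up: D(2)=1, D(3)=2, D(4)=9, D(5)=44, D(6)=265, D(7)=1854, D(8)=14833, D(9)=133496, D(10)=1334961.
D(11) = 10 x (D(10) + D(9)) = 10 x (1334961 + 133496).

Final answer: D(11) = 14684570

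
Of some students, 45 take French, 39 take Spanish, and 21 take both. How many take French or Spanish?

|A union B| = |A| + |B| - |A intersect B| = 45 + 39 - 21.

Final answer: 63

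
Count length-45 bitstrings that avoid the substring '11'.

Classify by the final bit: ...0 gives a(n-1) strings, ...01 gives a(n-2) strings. Thus a(n) = a(n-1) + a(n-2) with a(1)=2, a(2)=3.
Iterating the recurrence: a(1)=2, a(2)=3, a(3)=5, a(4)=8, a(5)=13, a(6)=21, a(7)=34, a(8)=55, a(9)=89, a(10)=144, a(11)=233, a(12)=377, a(13)=610, a(14)=987, a(15)=1597, a(16)=2584, a(17)=4181, a(18)=6765, a(19)=10946, a(20)=17711, a(21)=28657, a(22)=46368, a(23)=75025, a(24)=121393, a(25)=196418, a(26)=317811, a(27)=514229, a(28)=832040, a(29)=1346269, a(30)=2178309, a(31)=3524578, a(32)=5702887, a(33)=9227465, a(34)=14930352, a(35)=24157817, a(36)=39088169, a(37)=63245986, a(38)=102334155, a(39)=165580141, a(40)=267914296, a(41)=433494437, a(42)=701408733, a(43)=1134903170, a(44)=1836311903, a(45)=2971215073.

Final answer: 2971215073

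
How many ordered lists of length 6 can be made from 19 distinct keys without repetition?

P(19,6) = 19!/(19-6)! = 19!/13!.

Final answer: P(19,6) = 19535040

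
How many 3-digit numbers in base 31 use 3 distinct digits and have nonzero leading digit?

The leading digit has 30 choices (anything but zero); the next has 30 (anything but the first), then 29, and so on, one fewer each time.
Total: 30 x 30 x 29.

Final answer: 26100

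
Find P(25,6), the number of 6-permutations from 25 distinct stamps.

P(25,6) = 25!/(25-6)! = 25!/19!.

Final answer: P(25,6) = 127512000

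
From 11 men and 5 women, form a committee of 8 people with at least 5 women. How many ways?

Sum over valid woman counts:
C(5,5)C(11,3).

Final answer: 165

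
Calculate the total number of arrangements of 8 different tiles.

The number of ways to arrange 8 distinct objects is 8!.

Final answer: 8! = 40320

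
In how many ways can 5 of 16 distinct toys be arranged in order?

P(16,5) = 16!/(16-5)! = 16!/11!.

Final answer: P(16,5) = 524160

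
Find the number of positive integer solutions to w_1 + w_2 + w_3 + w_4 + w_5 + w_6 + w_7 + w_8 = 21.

Substitute w'_i = w_i - 1 (so w'_i >= 0). Then sum w'_i = 21 - 8 = 13.
Stars and bars: C(13+8-1, 8-1) = C(20,7).

Final answer: C(20,7) = 77520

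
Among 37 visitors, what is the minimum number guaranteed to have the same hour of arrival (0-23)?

There are 24 possible values for hour of arrival (0-23). With 37 visitors and 24 categories, by pigeonhole: ceiling(37/24).

Final answer: 2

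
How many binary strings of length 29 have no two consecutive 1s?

Let a(n) count valid strings. If the last bit is 0 the prefix is any valid string of length n-1; if it is 1 the string must end in 01 with a valid prefix of length n-2. So a(n) = a(n-1) + a(n-2), a(1)=2, a(2)=3.
Building up term by term: a(1)=2, a(2)=3, a(3)=5, a(4)=8, a(5)=13, a(6)=21, a(7)=34, a(8)=55, a(9)=89, a(10)=144, a(11)=233, a(12)=377, a(13)=610, a(14)=987, a(15)=1597, a(16)=2584, a(17)=4181, a(18)=6765, a(19)=10946, a(20)=17711, a(21)=28657, a(22)=46368, a(23)=75025, a(24)=121393, a(25)=196418, a(26)=317811, a(27)=514229, a(28)=832040, a(29)=1346269.

Final answer: 1346269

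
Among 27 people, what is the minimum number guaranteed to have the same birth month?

There are 12 possible values for birth month. With 27 people and 12 categories, by pigeonhole: ceiling(27/12).

Final answer: 3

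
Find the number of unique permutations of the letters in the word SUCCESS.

Letters (C:2, E:1, S:3, U:1). Total letters: 7.
Permutations = 7!/(3! x 2!).

Final answer: 420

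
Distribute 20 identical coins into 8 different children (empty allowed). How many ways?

Stars and bars: C(n+k-1, k-1) = C(27,7).

Final answer: C(27,7) = 888030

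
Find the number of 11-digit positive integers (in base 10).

The leading digit cannot be 0 (9 options); the other 10 digits can be anything (10 options each).
Total: 9 x 10^10.

Final answer: 90000000000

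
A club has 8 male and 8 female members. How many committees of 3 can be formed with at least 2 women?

Sum over valid woman counts:
C(8,2)C(8,1) = 224
C(8,3)C(8,0) = 56
Total: 224 + 56.

Final answer: 280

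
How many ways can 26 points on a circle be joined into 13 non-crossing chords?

This is counted by the nth Catalan number C_n. Here n = 26/2 = 13.
C_n = C(2n,n) - C(2n,n+1), so C_{13} = C(26,13) - C(26,14) = 10400600 - 9657700.

Final answer: C_{13} = 742900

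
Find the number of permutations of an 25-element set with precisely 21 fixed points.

Choose which 21 elements are fixed: C(25,21) = 12650.
Derange the remaining 4 using D(j) = (j-1)(D(j-1) + D(j-2)), D(0)=1, D(1)=0: D(2)=1, D(3)=2, D(4)=9.
Total: 12650 x 9.

Final answer: C(25,21) D(4) = 113850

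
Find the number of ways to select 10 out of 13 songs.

C(13,10) = 13!/(10! x 3!).

Final answer: \binom{13}{10} = 286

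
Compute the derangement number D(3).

D(n) = (n-1)(D(n-1) + D(n-2)), D(0)=1, D(1)=0.
D(2) = 1 x (0 + 1) = 1
D(3) = 2 x (D(2) + D(1)) = 2 x (1 + 0)

Final answer: D(3) = 2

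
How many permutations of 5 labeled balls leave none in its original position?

Use the recurrence D(n) = (n-1)(D(n-1) + D(n-2)) with D(0)=1, D(1)=0.
D(2) = 1 x (0 + 1) = 1
D(3) = 2 x (1 + 0) = 2
D(4) = 3 x (2 + 1) = 9
D(5) = 4 x (D(4) + D(3)) = 4 x (9 + 2)

Final answer: D(5) = 44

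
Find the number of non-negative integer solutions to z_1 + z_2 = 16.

Stars and bars with 16 stars and 1 bars:
C(16+2-1, 2-1) = C(17,1).

Final answer: C(17,1) = 17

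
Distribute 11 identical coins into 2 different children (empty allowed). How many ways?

Stars and bars: C(n+k-1, k-1) = C(12,1).

Final answer: C(12,1) = 12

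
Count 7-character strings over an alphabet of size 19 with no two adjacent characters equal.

Let g(n) count such strings. g(1) = 19, and each valid string of length n-1 extends in 18 ways (any symbol but the last), so g(n) = 18 g(n-1).
Total: g(7) = 19 x 18^6.

Final answer: 19 x 18^{6} = 646232256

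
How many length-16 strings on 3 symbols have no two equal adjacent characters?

Let g(n) count such strings. g(1) = 3, and each valid string of length n-1 extends in 2 ways (any symbol but the last), so g(n) = 2 g(n-1).
Total: g(16) = 3 x 2^15.

Final answer: 3 x 2^{15} = 98304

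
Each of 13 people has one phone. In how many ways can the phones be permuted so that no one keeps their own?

D(n) = (n-1)(D(n-1) + D(n-2)), D(0)=1, D(1)=0.
D(2) = 1 x (0 + 1) = 1
D(3) = 2 x (1 + 0) = 2
D(4) = 3 x (2 + 1) = 9
D(5) = 4 x (9 + 2) = 44
D(6) = 5 x (44 + 9) = 265
D(7) = 6 x (265 + 44) = 1854
D(8) = 7 x (1854 + 265) = 14833
D(9) = 8 x (14833 + 1854) = 133496
D(10) = 9 x (133496 + 14833) = 1334961
D(11) = 10 x (1334961 + 133496) = 14684570
D(12) = 11 x (14684570 + 1334961) = 176214841
D(13) = 12 x (D(12) + D(11)) = 12 x (176214841 + 14684570)

Final answer: D(13) = 2290792932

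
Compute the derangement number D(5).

Use the recurrence D(n) = (n-1)(D(n-1) + D(n-2)) with D(0)=1, D(1)=0.
Building up: D(2)=1, D(3)=2, D(4)=9.
D(5) = 4 x (D(4) + D(3)) = 4 x (9 + 2).

Final answer: D(5) = 44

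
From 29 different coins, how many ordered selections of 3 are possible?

P(29,3) = 29!/(29-3)! = 29!/26!.

Final answer: P(29,3) = 21924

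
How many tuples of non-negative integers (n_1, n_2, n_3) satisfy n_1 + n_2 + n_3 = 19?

Stars and bars with 19 stars and 2 bars:
C(19+3-1, 3-1) = C(21,2).

Final answer: C(21,2) = 210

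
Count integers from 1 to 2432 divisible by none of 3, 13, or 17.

|div by 3|=810, |div by 13|=187, |div by 17|=143.
|div by 3&13|=62, |div by 3&17|=47, |div by 13&17|=11, |div by all|=3.
By inclusion-exclusion, divisible by at least one: 810+187+143-62-47-11+3 = 1023.
Not divisible by any: 2432 - 1023.

Final answer: 1409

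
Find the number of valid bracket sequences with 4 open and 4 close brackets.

This is a standard Catalan-number count: the answer is C_n. Here n = 4 (pairs).
C_n = C(2n,n) - C(2n,n+1), so C_{4} = C(8,4) - C(8,5) = 70 - 56.

Final answer: C_{4} = 14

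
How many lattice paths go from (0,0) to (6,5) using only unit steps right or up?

Each path has 6 right steps and 5 up steps in some order (11 steps total).
Choose which 5 of the 11 steps are up: C(11,5).

Final answer: C(11,5) = 462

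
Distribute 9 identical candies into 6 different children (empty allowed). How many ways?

Stars and bars: C(n+k-1, k-1) = C(14,5).

Final answer: C(14,5) = 2002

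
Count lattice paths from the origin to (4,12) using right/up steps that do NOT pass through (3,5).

Total paths to (4,12): C(16,12) = 1820.
Paths through (3,5): C(8,5) x C(8,7) = 448.
Avoiding (3,5): 1820 - 448.

Final answer: 1372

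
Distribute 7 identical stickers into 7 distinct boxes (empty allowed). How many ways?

Stars and bars: C(n+k-1, k-1) = C(13,6).

Final answer: C(13,6) = 1716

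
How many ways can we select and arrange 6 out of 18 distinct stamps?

P(18,6) = 18!/(18-6)! = 18!/12!.

Final answer: P(18,6) = 13366080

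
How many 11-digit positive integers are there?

First digit: 9 choices (1-9). Each of the remaining 10 digits: 10 choices.
Total: 9 x 10^10.

Final answer: 90000000000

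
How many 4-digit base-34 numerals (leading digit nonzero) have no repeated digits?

The leading digit has 33 choices (anything but zero); the next has 33 (anything but the first), then 32, and so on, one fewer each time.
Total: 33 x 33 x 32 x 31.

Final answer: 1080288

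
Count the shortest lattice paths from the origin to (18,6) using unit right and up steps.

Each path has 18 right steps and 6 up steps in some order (24 steps total).
Choose which 6 of the 24 steps are up: C(24,6).

Final answer: C(24,6) = 134596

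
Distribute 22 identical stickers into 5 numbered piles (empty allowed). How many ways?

Stars and bars: C(n+k-1, k-1) = C(26,4).

Final answer: C(26,4) = 14950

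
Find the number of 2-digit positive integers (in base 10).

First digit: 9 choices (1-9). Each of the remaining 1 digit: 10 choices.
Total: 9 x 10^1.

Final answer: 90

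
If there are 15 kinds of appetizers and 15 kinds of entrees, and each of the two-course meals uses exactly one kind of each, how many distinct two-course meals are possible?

By the multiplication principle: 15 x 15.

Final answer: 225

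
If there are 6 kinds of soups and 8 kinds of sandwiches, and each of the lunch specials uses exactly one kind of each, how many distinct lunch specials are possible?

By the multiplication principle: 6 x 8.

Final answer: 48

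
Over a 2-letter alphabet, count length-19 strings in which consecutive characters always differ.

Let g(n) count such strings. g(1) = 2, and each valid string of length n-1 extends in 1 ways (any symbol but the last), so g(n) = 1 g(n-1).
Total: g(19) = 2 x 1^18.

Final answer: 2 x 1^{18} = 2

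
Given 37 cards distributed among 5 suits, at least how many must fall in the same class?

By pigeonhole with 37 objects and 5 categories: ceiling(37/5).

Final answer: 8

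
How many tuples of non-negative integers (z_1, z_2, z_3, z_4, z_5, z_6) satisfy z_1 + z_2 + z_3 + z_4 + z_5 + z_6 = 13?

Stars and bars with 13 stars and 5 bars:
C(13+6-1, 6-1) = C(18,5).

Final answer: C(18,5) = 8568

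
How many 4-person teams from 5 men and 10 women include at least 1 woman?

Sum over valid woman counts:
C(10,1)C(5,3) = 100
C(10,2)C(5,2) = 450
C(10,3)C(5,1) = 600
C(10,4)C(5,0) = 210
Total: 100 + 450 + 600 + 210.

Final answer: 1360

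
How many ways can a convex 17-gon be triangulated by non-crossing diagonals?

This is a standard Catalan-number count: the answer is C_n. Here n = 17 - 2 = 15.
C_n = (2n)!/(n!(n+1)!), so C_{15} = 30!/(15! x 16!) = C(30,15)/16 = 155117520/16.

Final answer: C_{15} = 9694845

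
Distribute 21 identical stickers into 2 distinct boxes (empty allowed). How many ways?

Stars and bars: C(n+k-1, k-1) = C(22,1).

Final answer: C(22,1) = 22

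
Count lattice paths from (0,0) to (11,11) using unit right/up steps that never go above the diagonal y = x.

Total monotonic paths to (11,11): C(22,11) = 705432.
A path is bad iff it touches y = x + 1; reflecting its initial segment maps bad paths bijectively onto all paths to (10,12), of which there are C(22,12) = 646646.
Valid Dyck paths: 705432 - 646646.
(This is the Catalan number C_{11}.)

Final answer: C_{11} = 58786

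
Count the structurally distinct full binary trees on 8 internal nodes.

This is counted by the nth Catalan number C_n. Here n = 8.
C_n = C(2n,n) - C(2n,n+1), so C_{8} = C(16,8) - C(16,9) = 12870 - 11440.

Final answer: C_{8} = 1430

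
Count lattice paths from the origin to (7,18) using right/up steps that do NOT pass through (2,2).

Total paths to (7,18): C(25,18) = 480700.
Paths through (2,2): C(4,2) x C(21,16) = 122094.
Avoiding (2,2): 480700 - 122094.

Final answer: 358606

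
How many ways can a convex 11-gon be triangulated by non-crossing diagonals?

This is a standard Catalan-number count: the answer is C_n. Here n = 11 - 2 = 9.
Using C_0 = 1 and C_(k+1) = C_k x 2(2k+1)/(k+2), build up term by term: C_1=1, C_2=2, C_3=5, C_4=14, C_5=42, C_6=132, C_7=429, C_8=1430, C_9=4862.

Final answer: C_{9} = 4862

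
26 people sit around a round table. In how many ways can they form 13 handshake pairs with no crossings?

This is a standard Catalan-number count: the answer is C_n. Here n = 26/2 = 13.
C_n = C(2n,n)/(n+1), so C_{13} = C(26,13)/14 = 10400600/14.

Final answer: C_{13} = 742900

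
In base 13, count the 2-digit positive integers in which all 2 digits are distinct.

First digit: 12 (nonzero). Second: 12 (not first). Third: 11, etc.
Total: 12 x 12.

Final answer: 144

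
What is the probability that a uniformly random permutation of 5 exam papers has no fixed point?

Derangements satisfy D(n) = (n-1)(D(n-1) + D(n-2)), starting from D(0)=1, D(1)=0.
Building up: D(2)=1, D(3)=2, D(4)=9, D(5)=44.
Total arrangements: 5! = 120.
Probability = D(5)/5! = 11/30.

Final answer: D(5)/5! = 44/120 = 0.366667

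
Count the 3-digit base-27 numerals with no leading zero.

Leading digit: 26 options (nonzero). Other 2 digit(s): 27 options each.
Total: 26 x 27^2.

Final answer: 18954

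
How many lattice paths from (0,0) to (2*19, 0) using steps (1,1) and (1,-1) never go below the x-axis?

Total monotonic paths to (19,19): C(38,19) = 35345263800.
A path is bad iff it touches y = x + 1; reflecting its initial segment maps bad paths bijectively onto all paths to (18,20), of which there are C(38,20) = 33578000610.
Valid Dyck paths: 35345263800 - 33578000610.
(These counts are the Catalan numbers.)

Final answer: C_{19} = 1767263190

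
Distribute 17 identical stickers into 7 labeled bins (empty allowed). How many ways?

Stars and bars: C(n+k-1, k-1) = C(23,6).

Final answer: C(23,6) = 100947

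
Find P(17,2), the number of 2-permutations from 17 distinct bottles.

P(17,2) = 17!/(17-2)! = 17!/15!.

Final answer: P(17,2) = 272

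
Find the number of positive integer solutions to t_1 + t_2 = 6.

Substitute t'_i = t_i - 1 (so t'_i >= 0). Then sum t'_i = 6 - 2 = 4.
Stars and bars: C(4+2-1, 2-1) = C(5,1).

Final answer: C(5,1) = 5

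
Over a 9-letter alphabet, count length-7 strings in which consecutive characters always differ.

First character: 9 choices. Each subsequent: 8 choices (must differ from the previous one).
Total: 9 x 8^6.

Final answer: 9 x 8^{6} = 2359296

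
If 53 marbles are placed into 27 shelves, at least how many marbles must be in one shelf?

By the pigeonhole principle: ceiling(53/27).

Final answer: 2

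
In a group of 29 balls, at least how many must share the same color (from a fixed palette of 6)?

There are 6 possible values for color (from a fixed palette of 6). With 29 balls and 6 categories, by pigeonhole: ceiling(29/6).

Final answer: 5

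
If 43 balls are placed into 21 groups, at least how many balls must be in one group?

By the pigeonhole principle: ceiling(43/21).

Final answer: 3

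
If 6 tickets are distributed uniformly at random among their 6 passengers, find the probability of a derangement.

Derangements satisfy D(n) = (n-1)(D(n-1) + D(n-2)), starting from D(0)=1, D(1)=0.
Building up: D(2)=1, D(3)=2, D(4)=9, D(5)=44, D(6)=265.
Total arrangements: 6! = 720.
Probability = D(6)/6! = 53/144.

Final answer: D(6)/6! = 265/720 = 0.368056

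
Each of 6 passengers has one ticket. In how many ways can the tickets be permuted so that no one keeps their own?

D(n) = (n-1)(D(n-1) + D(n-2)), D(0)=1, D(1)=0.
D(2) = 1 x (0 + 1) = 1
D(3) = 2 x (1 + 0) = 2
D(4) = 3 x (2 + 1) = 9
D(5) = 4 x (9 + 2) = 44
D(6) = 5 x (D(5) + D(4)) = 5 x (44 + 9)

Final answer: D(6) = 265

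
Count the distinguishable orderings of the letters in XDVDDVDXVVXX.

Letters (D:4, V:4, X:4). Total letters: 12.
Permutations = 12!/(4! x 4! x 4!).

Final answer: 34650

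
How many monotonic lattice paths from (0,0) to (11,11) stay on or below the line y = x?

Total monotonic paths to (11,11): C(22,11) = 705432.
By the reflection principle, paths that go above the diagonal number C(22,12) = 646646.
Valid Dyck paths: 705432 - 646646.
(Equivalently, C_{11} = C(22,11)/12 = 705432/12.)

Final answer: C_{11} = 58786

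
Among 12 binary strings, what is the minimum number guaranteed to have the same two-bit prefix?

There are 4 possible values for two-bit prefix. With 12 binary strings and 4 categories, by pigeonhole: ceiling(12/4).

Final answer: 3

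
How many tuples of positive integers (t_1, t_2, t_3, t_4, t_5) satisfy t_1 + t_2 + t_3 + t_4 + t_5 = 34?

Substitute t'_i = t_i - 1 (so t'_i >= 0). Then sum t'_i = 34 - 5 = 29.
Stars and bars: C(29+5-1, 5-1) = C(33,4).

Final answer: C(33,4) = 40920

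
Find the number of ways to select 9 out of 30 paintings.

C(30,9) = 30!/(9! x 21!).

Final answer: \binom{30}{9} = 14307150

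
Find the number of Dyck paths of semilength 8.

Total monotonic paths to (8,8): C(16,8) = 12870.
A path is bad iff it touches y = x + 1; reflecting its initial segment maps bad paths bijectively onto all paths to (7,9), of which there are C(16,9) = 11440.
Valid Dyck paths: 12870 - 11440.
(These counts are the Catalan numbers.)

Final answer: C_{8} = 1430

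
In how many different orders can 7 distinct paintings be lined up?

The number of ways to arrange 7 distinct objects is 7!.

Final answer: 7! = 5040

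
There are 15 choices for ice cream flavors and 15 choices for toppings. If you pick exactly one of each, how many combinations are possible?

By the multiplication principle: 15 x 15.

Final answer: 225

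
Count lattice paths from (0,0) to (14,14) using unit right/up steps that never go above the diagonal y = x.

Total monotonic paths to (14,14): C(28,14) = 40116600.
Paths that cross above y=x (reflection bijection): C(28,15) = 37442160.
Valid Dyck paths: 40116600 - 37442160.
(These counts are the Catalan numbers.)

Final answer: C_{14} = 2674440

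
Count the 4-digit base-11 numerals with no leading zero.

These are the integers in [11^3, 11^4), so the count is 11^4 - 11^3 = 10 x 11^3.

Final answer: 13310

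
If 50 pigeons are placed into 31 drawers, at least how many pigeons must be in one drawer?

By the pigeonhole principle: ceiling(50/31).

Final answer: 2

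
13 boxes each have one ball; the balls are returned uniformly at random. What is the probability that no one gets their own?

D(n) = (n-1)(D(n-1) + D(n-2)), D(0)=1, D(1)=0.
Building up: D(2)=1, D(3)=2, D(4)=9, D(5)=44, D(6)=265, D(7)=1854, D(8)=14833, D(9)=133496, D(10)=1334961, D(11)=14684570, D(12)=176214841, D(13)=2290792932.
Total arrangements: 13! = 6227020800.
Probability = D(13)/13! = 63633137/172972800.

Final answer: D(13)/13! = 2290792932/6227020800 = 0.367879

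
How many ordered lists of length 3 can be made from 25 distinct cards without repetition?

P(25,3) = 25!/(25-3)! = 25!/22!.

Final answer: P(25,3) = 13800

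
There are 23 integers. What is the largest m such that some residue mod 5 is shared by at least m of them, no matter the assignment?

There are 5 possible values for residue mod 5. With 23 integers and 5 categories, by pigeonhole: ceiling(23/5).

Final answer: 5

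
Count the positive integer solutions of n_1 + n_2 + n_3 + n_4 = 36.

Substitute n'_i = n_i - 1 (so n'_i >= 0). Then sum n'_i = 36 - 4 = 32.
Stars and bars: C(32+4-1, 4-1) = C(35,3).

Final answer: C(35,3) = 6545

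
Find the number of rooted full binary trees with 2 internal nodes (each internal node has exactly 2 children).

This is a standard Catalan-number count: the answer is C_n. Here n = 2.
Using C_0 = 1 and C_(k+1) = C_k x 2(2k+1)/(k+2), build up term by term: C_1=1, C_2=2.

Final answer: C_{2} = 2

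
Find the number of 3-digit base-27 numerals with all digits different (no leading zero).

First digit: 26 (nonzero). Second: 26 (not first). Third: 25, etc.
Total: 26 x 26 x 25.

Final answer: 16900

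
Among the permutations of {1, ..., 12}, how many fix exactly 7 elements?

Choose which 7 elements are fixed: C(12,7) = 792.
Derange the remaining 5 using D(j) = (j-1)(D(j-1) + D(j-2)), D(0)=1, D(1)=0: D(2)=1, D(3)=2, D(4)=9, D(5)=44.
Total: 792 x 44.

Final answer: C(12,7) D(5) = 34848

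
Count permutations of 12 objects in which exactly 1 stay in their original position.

Choose which 1 elements are fixed: C(12,1) = 12.
Derange the remaining 11 using D(j) = (j-1)(D(j-1) + D(j-2)), D(0)=1, D(1)=0: D(2)=1, D(3)=2, D(4)=9, D(5)=44, D(6)=265, D(7)=1854, D(8)=14833, D(9)=133496, D(10)=1334961, D(11)=14684570.
Total: 12 x 14684570.

Final answer: C(12,1) D(11) = 176214840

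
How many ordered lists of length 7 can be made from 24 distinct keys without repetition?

P(24,7) = 24!/(24-7)! = 24!/17!.

Final answer: P(24,7) = 1744364160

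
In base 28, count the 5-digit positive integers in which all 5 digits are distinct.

First digit: 27 (nonzero). Second: 27 (not first). Third: 26, etc.
Total: 27 x 27 x 26 x 25 x 24.

Final answer: 11372400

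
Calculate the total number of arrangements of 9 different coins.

The number of ways to arrange 9 distinct objects is 9!.

Final answer: 9! = 362880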